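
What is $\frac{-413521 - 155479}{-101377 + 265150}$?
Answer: $- \frac{569000}{163773} \approx -3.4743$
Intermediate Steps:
$\frac{-413521 - 155479}{-101377 + 265150} = - \frac{569000}{163773}$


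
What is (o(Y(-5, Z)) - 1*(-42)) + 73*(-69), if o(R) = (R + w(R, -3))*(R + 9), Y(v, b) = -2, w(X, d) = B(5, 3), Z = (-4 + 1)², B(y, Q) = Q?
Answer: -4988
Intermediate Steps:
Z = 9 (Z = (-3)² = 9)
w(X, d) = 3
o(R) = (3 + R)*(9 + R) (o(R) = (R + 3)*(R + 9) = (3 + R)*(9 + R))
(o(Y(-5, Z)) - 1*(-42)) + 73*(-69) = ((27 + (-2)² + 12*(-2)) - 1*(-42)) + 73*(-69) = ((27 + 4 - 24) + 42) - 5037 = (7 + 42) - 5037 = 49 - 5037 = -4988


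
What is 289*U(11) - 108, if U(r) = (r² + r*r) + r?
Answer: 73009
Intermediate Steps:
U(r) = r + 2*r² (U(r) = (r² + r²) + r = 2*r² + r = r + 2*r²)
289*U(11) - 108 = 289*(11*(1 + 2*11)) - 108 = 289*(11*(1 + 22)) - 108 = 289*(11*23) - 108 = 289*253 - 108 = 73117 - 108 = 73009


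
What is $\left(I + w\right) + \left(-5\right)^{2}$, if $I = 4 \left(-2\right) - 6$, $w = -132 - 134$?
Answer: $-255$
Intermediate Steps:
$w = -266$ ($w = -132 - 134 = -266$)
$I = -14$ ($I = -8 - 6 = -14$)
$\left(I + w\right) + \left(-5\right)^{2} = \left(-14 - 266\right) + \left(-5\right)^{2} = -280 + 25 = -255$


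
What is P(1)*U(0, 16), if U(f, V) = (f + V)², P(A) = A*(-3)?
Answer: -768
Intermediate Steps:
P(A) = -3*A
U(f, V) = (V + f)²
P(1)*U(0, 16) = (-3*1)*(16 + 0)² = -3*16² = -3*256 = -768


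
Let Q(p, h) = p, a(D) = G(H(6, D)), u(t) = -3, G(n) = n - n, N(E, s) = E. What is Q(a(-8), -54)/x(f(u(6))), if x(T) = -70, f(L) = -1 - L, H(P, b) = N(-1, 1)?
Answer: 0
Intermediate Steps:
H(P, b) = -1
G(n) = 0
a(D) = 0
Q(a(-8), -54)/x(f(u(6))) = 0/(-70) = 0*(-1/70) = 0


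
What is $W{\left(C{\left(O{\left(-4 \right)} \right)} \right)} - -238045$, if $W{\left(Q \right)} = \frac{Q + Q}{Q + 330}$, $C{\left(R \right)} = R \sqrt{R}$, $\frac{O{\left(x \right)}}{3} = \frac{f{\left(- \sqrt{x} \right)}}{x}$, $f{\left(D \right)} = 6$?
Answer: $\frac{23062037807}{96881} - \frac{3960 i \sqrt{2}}{96881} \approx 2.3805 \cdot 10^{5} - 0.057806 i$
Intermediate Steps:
$O{\left(x \right)} = \frac{18}{x}$ ($O{\left(x \right)} = 3 \frac{6}{x} = \frac{18}{x}$)
$C{\left(R \right)} = R^{\frac{3}{2}}$
$W{\left(Q \right)} = \frac{2 Q}{330 + Q}$
$W{\left(C{\left(O{\left(-4 \right)} \right)} \right)} - -238045 = \frac{2 \left(\frac{18}{-4}\right)^{\frac{3}{2}}}{330 + \left(\frac{18}{-4}\right)^{\frac{3}{2}}} - -238045 = \frac{2 \left(18 \left(- \frac{1}{4}\right)\right)^{\frac{3}{2}}}{330 + \left(18 \left(- \frac{1}{4}\right)\right)^{\frac{3}{2}}} + 238045 = \frac{2 \left(- \frac{9}{2}\right)^{\frac{3}{2}}}{330 + \left(- \frac{9}{2}\right)^{\frac{3}{2}}} + 238045 = \frac{2 \left(- \frac{27 i \sqrt{2}}{4}\right)}{330 - \frac{27 i \sqrt{2}}{4}} + 238045 = - \frac{27 i \sqrt{2}}{2 \left(330 - \frac{27 i \sqrt{2}}{4}\right)} + 238045 = 238045 - \frac{27 i \sqrt{2}}{2 \left(330 - \frac{27 i \sqrt{2}}{4}\right)}$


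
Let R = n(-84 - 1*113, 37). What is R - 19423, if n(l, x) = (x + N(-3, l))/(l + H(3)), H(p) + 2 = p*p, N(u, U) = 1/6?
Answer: -22142443/1140 ≈ -19423.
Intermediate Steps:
N(u, U) = ⅙
H(p) = -2 + p² (H(p) = -2 + p*p = -2 + p²)
n(l, x) = (⅙ + x)/(7 + l) (n(l, x) = (x + ⅙)/(l + (-2 + 3²)) = (⅙ + x)/(l + (-2 + 9)) = (⅙ + x)/(l + 7) = (⅙ + x)/(7 + l))
R = -223/1140 (R = (⅙ + 37)/(7 + (-84 - 1*113)) = (223/6)/(7 + (-84 - 113)) = (223/6)/(7 - 197) = (223/6)/(-190) = -1/190*223/6 = -223/1140 ≈ -0.19561)
R - 19423 = -223/1140 - 19423 = -22142443/1140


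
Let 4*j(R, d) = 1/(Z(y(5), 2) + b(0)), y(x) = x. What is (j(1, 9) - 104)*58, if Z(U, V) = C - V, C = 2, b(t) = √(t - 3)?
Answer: -6032 - 29*I*√3/6 ≈ -6032.0 - 8.3716*I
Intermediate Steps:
b(t) = √(-3 + t)
Z(U, V) = 2 - V
j(R, d) = -I*√3/12 (j(R, d) = 1/(4*((2 - 1*2) + √(-3 + 0))) = 1/(4*((2 - 2) + √(-3))) = 1/(4*(0 + I*√3)) = 1/(4*((I*√3))) = (-I*√3/3)/4 = -I*√3/12)
(j(1, 9) - 104)*58 = (-I*√3/12 - 104)*58 = (-104 - I*√3/12)*58 = -6032 - 29*I*√3/6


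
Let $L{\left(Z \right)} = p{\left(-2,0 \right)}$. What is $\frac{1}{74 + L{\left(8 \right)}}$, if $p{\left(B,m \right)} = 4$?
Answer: $\frac{1}{78} \approx 0.012821$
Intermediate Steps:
$L{\left(Z \right)} = 4$
$\frac{1}{74 + L{\left(8 \right)}} = \frac{1}{74 + 4} = \frac{1}{78}$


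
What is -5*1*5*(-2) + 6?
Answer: 56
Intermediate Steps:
-5*1*5*(-2) + 6 = -25*(-2) + 6 = -5*(-10) + 6 = 50 + 6 = 56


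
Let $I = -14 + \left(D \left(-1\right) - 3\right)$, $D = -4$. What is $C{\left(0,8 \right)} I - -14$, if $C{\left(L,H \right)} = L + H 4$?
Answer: $-402$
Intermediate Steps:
$I = -13$ ($I = -14 - -1 = -14 + \left(4 - 3\right) = -14 + 1 = -13$)
$C{\left(L,H \right)} = L + 4 H$
$C{\left(0,8 \right)} I - -14 = \left(0 + 4 \cdot 8\right) \left(-13\right) - -14 = \left(0 + 32\right) \left(-13\right) + 14 = 32 \left(-13\right) + 14 = -416 + 14 = -402$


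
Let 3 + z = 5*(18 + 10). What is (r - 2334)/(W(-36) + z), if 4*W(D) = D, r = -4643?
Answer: -6977/128 ≈ -54.508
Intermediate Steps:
W(D) = D/4
z = 137 (z = -3 + 5*(18 + 10) = -3 + 5*28 = -3 + 140 = 137)
(r - 2334)/(W(-36) + z) = (-4643 - 2334)/((¼)*(-36) + 137) = -6977/(-9 + 137) = -6977/128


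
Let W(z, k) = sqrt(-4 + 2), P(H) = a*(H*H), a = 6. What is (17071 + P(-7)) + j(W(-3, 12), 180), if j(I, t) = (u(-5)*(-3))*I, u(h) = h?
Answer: 17365 + 15*I*sqrt(2) ≈ 17365.0 + 21.213*I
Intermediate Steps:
P(H) = 6*H**2 (P(H) = 6*(H*H) = 6*H**2)
W(z, k) = I*sqrt(2) (W(z, k) = sqrt(-2) = I*sqrt(2))
j(I, t) = 15*I (j(I, t) = (-5*(-3))*I = 15*I)
(17071 + P(-7)) + j(W(-3, 12), 180) = (17071 + 6*(-7)**2) + 15*(I*sqrt(2)) = (17071 + 6*49) + 15*I*sqrt(2) = (17071 + 294) + 15*I*sqrt(2) = 17365 + 15*I*sqrt(2)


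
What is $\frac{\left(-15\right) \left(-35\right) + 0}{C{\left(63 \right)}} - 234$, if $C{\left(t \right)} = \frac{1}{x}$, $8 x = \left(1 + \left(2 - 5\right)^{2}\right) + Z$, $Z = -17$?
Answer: $- \frac{5547}{8} \approx -693.38$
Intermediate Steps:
$x = - \frac{7}{8}$ ($x = \frac{\left(1 + \left(2 - 5\right)^{2}\right) - 17}{8} = \frac{\left(1 + \left(-3\right)^{2}\right) - 17}{8} = \frac{\left(1 + 9\right) - 17}{8} = \frac{10 - 17}{8} = \frac{1}{8} \left(-7\right) = - \frac{7}{8} \approx -0.875$)
$C{\left(t \right)} = - \frac{8}{7}$ ($C{\left(t \right)} = \frac{1}{- \frac{7}{8}} = - \frac{8}{7}$)
$\frac{\left(-15\right) \left(-35\right) + 0}{C{\left(63 \right)}} - 234 = \frac{\left(-15\right) \left(-35\right) + 0}{- \frac{8}{7}} - 234 = \left(525 + 0\right) \left(- \frac{7}{8}\right) - 234 = 525 \left(- \frac{7}{8}\right) - 234 = - \frac{3675}{8} - 234 = - \frac{5547}{8}$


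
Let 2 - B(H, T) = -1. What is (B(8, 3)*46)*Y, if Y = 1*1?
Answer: 138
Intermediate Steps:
B(H, T) = 3 (B(H, T) = 2 - 1*(-1) = 2 + 1 = 3)
Y = 1
(B(8, 3)*46)*Y = (3*46)*1 = 138*1 = 138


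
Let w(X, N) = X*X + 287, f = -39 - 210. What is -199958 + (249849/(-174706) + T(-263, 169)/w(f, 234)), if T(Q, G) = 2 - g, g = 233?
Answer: -1087988010441911/5441043664 ≈ -1.9996e+5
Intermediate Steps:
f = -249
w(X, N) = 287 + X² (w(X, N) = X² + 287 = 287 + X²)
T(Q, G) = -231 (T(Q, G) = 2 - 1*233 = 2 - 233 = -231)
-199958 + (249849/(-174706) + T(-263, 169)/w(f, 234)) = -199958 + (249849/(-174706) - 231/(287 + (-249)²)) = -199958 + (249849*(-1/174706) - 231/(287 + 62001)) = -199958 + (-249849/174706 - 231/62288) = -199958 - 7801475799/5441043664 = -1087988010441911/5441043664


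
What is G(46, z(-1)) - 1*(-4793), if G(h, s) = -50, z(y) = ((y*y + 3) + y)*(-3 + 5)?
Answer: 4743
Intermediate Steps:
z(y) = 6 + 2*y + 2*y² (z(y) = ((y² + 3) + y)*2 = ((3 + y²) + y)*2 = (3 + y + y²)*2 = 6 + 2*y + 2*y²)
G(46, z(-1)) - 1*(-4793) = -50 - 1*(-4793) = -50 + 4793 = 4743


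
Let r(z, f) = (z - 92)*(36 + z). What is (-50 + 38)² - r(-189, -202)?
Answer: -42849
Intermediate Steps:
r(z, f) = (-92 + z)*(36 + z)
(-50 + 38)² - r(-189, -202) = (-50 + 38)² - (-3312 + (-189)² - 56*(-189)) = (-12)² - (-3312 + 35721 + 10584) = 144 - 1*42993 = 144 - 42993 = -42849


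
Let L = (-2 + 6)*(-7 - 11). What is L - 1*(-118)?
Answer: 46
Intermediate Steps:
L = -72 (L = 4*(-18) = -72)
L - 1*(-118) = -72 - 1*(-118) = -72 + 118 = 46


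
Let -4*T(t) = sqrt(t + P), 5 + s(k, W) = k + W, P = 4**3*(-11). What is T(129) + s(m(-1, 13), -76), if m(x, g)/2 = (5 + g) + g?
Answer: -19 - 5*I*sqrt(23)/4 ≈ -19.0 - 5.9948*I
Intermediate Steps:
m(x, g) = 10 + 4*g (m(x, g) = 2*((5 + g) + g) = 2*(5 + 2*g) = 10 + 4*g)
P = -704 (P = 64*(-11) = -704)
s(k, W) = -5 + W + k (s(k, W) = -5 + (k + W) = -5 + (W + k) = -5 + W + k)
T(t) = -sqrt(-704 + t)/4 (T(t) = -sqrt(t - 704)/4 = -sqrt(-704 + t)/4)
T(129) + s(m(-1, 13), -76) = -sqrt(-704 + 129)/4 + (-5 - 76 + (10 + 4*13)) = -5*I*sqrt(23)/4 + (-5 - 76 + (10 + 52)) = -5*I*sqrt(23)/4 + (-5 - 76 + 62) = -5*I*sqrt(23)/4 - 19 = -19 - 5*I*sqrt(23)/4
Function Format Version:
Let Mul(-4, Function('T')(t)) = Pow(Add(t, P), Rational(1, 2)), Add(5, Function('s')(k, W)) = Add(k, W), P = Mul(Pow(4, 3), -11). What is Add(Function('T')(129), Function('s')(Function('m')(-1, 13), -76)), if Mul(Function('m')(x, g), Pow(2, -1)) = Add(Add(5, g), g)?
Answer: Add(-19, Mul(Rational(-5, 4), I, Pow(23, Rational(1, 2)))) ≈ Add(-19.000, Mul(-5.9948, I))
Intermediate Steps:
Function('m')(x, g) = Add(10, Mul(4, g)) (Function('m')(x, g) = Mul(2, Add(Add(5, g), g)) = Mul(2, Add(5, Mul(2, g))) = Add(10, Mul(4, g)))
P = -704 (P = Mul(64, -11) = -704)
Function('s')(k, W) = Add(-5, W, k) (Function('s')(k, W) = Add(-5, Add(k, W)) = Add(-5, Add(W, k)) = Add(-5, W, k))
Function('T')(t) = Mul(Rational(-1, 4), Pow(Add(-704, t), Rational(1, 2))) (Function('T')(t) = Mul(Rational(-1, 4), Pow(Add(t, -704), Rational(1, 2))) = Mul(Rational(-1, 4), Pow(Add(-704, t), Rational(1, 2))))
Add(Function('T')(129), Function('s')(Function('m')(-1, 13), -76)) = Add(Mul(Rational(-1, 4), Pow(Add(-704, 129), Rational(1, 2))), Add(-5, -76, Add(10, Mul(4, 13)))) = Add(Mul(Rational(-1, 4), Pow(-575, Rational(1, 2))), Add(-5, -76, Add(10, 52))) = Add(Mul(Rational(-1, 4), Mul(5, I, Pow(23, Rational(1, 2)))), Add(-5, -76, 62)) = Add(Mul(Rational(-5, 4), I, Pow(23, Rational(1, 2))), -19) = Add(-19, Mul(Rational(-5, 4), I, Pow(23, Rational(1, 2))))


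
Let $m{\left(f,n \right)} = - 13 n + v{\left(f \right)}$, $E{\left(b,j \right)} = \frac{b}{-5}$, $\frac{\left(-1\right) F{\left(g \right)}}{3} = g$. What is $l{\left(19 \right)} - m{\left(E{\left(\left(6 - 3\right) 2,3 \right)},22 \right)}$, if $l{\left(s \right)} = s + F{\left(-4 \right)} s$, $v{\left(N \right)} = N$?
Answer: $\frac{2671}{5} \approx 534.2$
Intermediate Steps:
$F{\left(g \right)} = - 3 g$
$E{\left(b,j \right)} = - \frac{b}{5}$ ($E{\left(b,j \right)} = b \left(- \frac{1}{5}\right) = - \frac{b}{5}$)
$l{\left(s \right)} = 13 s$ ($l{\left(s \right)} = s + \left(-3\right) \left(-4\right) s = s + 12 s = 13 s$)
$m{\left(f,n \right)} = f - 13 n$ ($m{\left(f,n \right)} = - 13 n + f = f - 13 n$)
$l{\left(19 \right)} - m{\left(E{\left(\left(6 - 3\right) 2,3 \right)},22 \right)} = 13 \cdot 19 - \left(- \frac{\left(6 - 3\right) 2}{5} - 286\right) = 247 - \left(- \frac{\left(6 - 3\right) 2}{5} - 286\right) = 247 - \left(- \frac{3 \cdot 2}{5} - 286\right) = 247 - \left(\left(- \frac{1}{5}\right) 6 - 286\right) = 247 - \left(- \frac{6}{5} - 286\right) = 247 - - \frac{1436}{5} = 247 + \frac{1436}{5} = \frac{2671}{5}$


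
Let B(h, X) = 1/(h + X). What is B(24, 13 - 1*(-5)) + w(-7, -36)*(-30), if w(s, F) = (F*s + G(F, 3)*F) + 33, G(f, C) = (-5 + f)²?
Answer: 75891061/42 ≈ 1.8069e+6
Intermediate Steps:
B(h, X) = 1/(X + h)
w(s, F) = 33 + F*s + F*(-5 + F)² (w(s, F) = (F*s + (-5 + F)²*F) + 33 = (F*s + F*(-5 + F)²) + 33 = 33 + F*s + F*(-5 + F)²)
B(24, 13 - 1*(-5)) + w(-7, -36)*(-30) = 1/((13 - 1*(-5)) + 24) + (33 - 36*(-7) - 36*(-5 - 36)²)*(-30) = 1/((13 + 5) + 24) + (33 + 252 - 36*(-41)²)*(-30) = 1/(18 + 24) + (33 + 252 - 36*1681)*(-30) = 1/42 + (33 + 252 - 60516)*(-30) = 1/42 - 60231*(-30) = 1/42 + 1806930 = 75891061/42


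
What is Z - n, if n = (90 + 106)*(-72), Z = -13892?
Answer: 220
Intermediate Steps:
n = -14112 (n = 196*(-72) = -14112)
Z - n = -13892 - 1*(-14112) = -13892 + 14112 = 220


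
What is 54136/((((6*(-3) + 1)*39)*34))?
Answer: -27068/11271 ≈ -2.4016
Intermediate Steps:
54136/((((6*(-3) + 1)*39)*34)) = 54136/((((-18 + 1)*39)*34)) = 54136/((-17*39*34)) = 54136/((-663*34)) = 54136/(-22542) = 54136*(-1/22542) = -27068/11271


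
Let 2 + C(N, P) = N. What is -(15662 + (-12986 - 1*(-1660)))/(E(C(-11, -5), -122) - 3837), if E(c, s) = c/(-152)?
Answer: 659072/583211 ≈ 1.1301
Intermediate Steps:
C(N, P) = -2 + N
E(c, s) = -c/152 (E(c, s) = c*(-1/152) = -c/152)
-(15662 + (-12986 - 1*(-1660)))/(E(C(-11, -5), -122) - 3837) = -(15662 + (-12986 - 1*(-1660)))/(-(-2 - 11)/152 - 3837) = -(15662 + (-12986 + 1660))/(-1/152*(-13) - 3837) = -(15662 - 11326)/(13/152 - 3837) = -4336/(-583211/152) = -4336*(-152)/583211 = -1*(-659072/583211) = 659072/583211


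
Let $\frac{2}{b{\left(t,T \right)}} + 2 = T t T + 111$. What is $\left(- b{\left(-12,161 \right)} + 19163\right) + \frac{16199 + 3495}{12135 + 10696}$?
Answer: $\frac{136046936544283}{7099139633} \approx 19164.0$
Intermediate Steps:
$b{\left(t,T \right)} = \frac{2}{109 + t T^{2}}$ ($b{\left(t,T \right)} = \frac{2}{-2 + \left(T t T + 111\right)} = \frac{2}{-2 + \left(t T^{2} + 111\right)} = \frac{2}{-2 + \left(111 + t T^{2}\right)} = \frac{2}{109 + t T^{2}}$)
$\left(- b{\left(-12,161 \right)} + 19163\right) + \frac{16199 + 3495}{12135 + 10696} = \left(- \frac{2}{109 - 12 \cdot 161^{2}} + 19163\right) + \frac{16199 + 3495}{12135 + 10696} = \left(- \frac{2}{109 - 311052} + 19163\right) + \frac{19694}{22831} = \left(- \frac{2}{109 - 311052} + 19163\right) + 19694 \cdot \frac{1}{22831} = \left(- \frac{2}{-310943} + 19163\right) + \frac{19694}{22831} = \left(- \frac{2 \left(-1\right)}{310943} + 19163\right) + \frac{19694}{22831} = \left(\left(-1\right) \left(- \frac{2}{310943}\right) + 19163\right) + \frac{19694}{22831} = \left(\frac{2}{310943} + 19163\right) + \frac{19694}{22831} = \frac{5958600711}{310943} + \frac{19694}{22831} = \frac{136046936544283}{7099139633}$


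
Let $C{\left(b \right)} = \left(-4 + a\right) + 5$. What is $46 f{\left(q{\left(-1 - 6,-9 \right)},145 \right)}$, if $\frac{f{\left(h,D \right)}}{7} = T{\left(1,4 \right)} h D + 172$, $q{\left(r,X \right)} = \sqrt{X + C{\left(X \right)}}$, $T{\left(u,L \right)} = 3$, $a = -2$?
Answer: $55384 + 140070 i \sqrt{10} \approx 55384.0 + 4.4294 \cdot 10^{5} i$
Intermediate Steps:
$C{\left(b \right)} = -1$ ($C{\left(b \right)} = \left(-4 - 2\right) + 5 = -6 + 5 = -1$)
$q{\left(r,X \right)} = \sqrt{-1 + X}$ ($q{\left(r,X \right)} = \sqrt{X - 1} = \sqrt{-1 + X}$)
$f{\left(h,D \right)} = 1204 + 21 D h$ ($f{\left(h,D \right)} = 7 \left(3 h D + 172\right) = 7 \left(3 D h + 172\right) = 7 \left(172 + 3 D h\right) = 1204 + 21 D h$)
$46 f{\left(q{\left(-1 - 6,-9 \right)},145 \right)} = 46 \left(1204 + 21 \cdot 145 \sqrt{-1 - 9}\right) = 46 \left(1204 + 21 \cdot 145 \sqrt{-10}\right) = 46 \left(1204 + 21 \cdot 145 i \sqrt{10}\right) = 46 \left(1204 + 3045 i \sqrt{10}\right) = 55384 + 140070 i \sqrt{10}$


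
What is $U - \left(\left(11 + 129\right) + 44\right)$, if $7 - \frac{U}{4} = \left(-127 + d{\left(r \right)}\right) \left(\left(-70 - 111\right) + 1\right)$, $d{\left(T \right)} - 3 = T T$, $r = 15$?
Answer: $72564$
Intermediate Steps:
$d{\left(T \right)} = 3 + T^{2}$ ($d{\left(T \right)} = 3 + T T = 3 + T^{2}$)
$U = 72748$ ($U = 28 - 4 \left(-127 + \left(3 + 15^{2}\right)\right) \left(\left(-70 - 111\right) + 1\right) = 28 - 4 \left(-127 + \left(3 + 225\right)\right) \left(-181 + 1\right) = 28 - 4 \left(-127 + 228\right) \left(-180\right) = 28 - 4 \cdot 101 \left(-180\right) = 28 - -72720 = 28 + 72720 = 72748$)
$U - \left(\left(11 + 129\right) + 44\right) = 72748 - \left(\left(11 + 129\right) + 44\right) = 72748 - \left(140 + 44\right) = 72748 - 184 = 72564$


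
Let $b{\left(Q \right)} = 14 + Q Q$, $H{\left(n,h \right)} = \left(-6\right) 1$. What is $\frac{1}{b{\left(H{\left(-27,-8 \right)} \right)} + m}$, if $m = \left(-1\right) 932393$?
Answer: $- \frac{1}{932343} \approx -1.0726 \cdot 10^{-6}$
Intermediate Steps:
$H{\left(n,h \right)} = -6$
$b{\left(Q \right)} = 14 + Q^{2}$
$m = -932393$
$\frac{1}{b{\left(H{\left(-27,-8 \right)} \right)} + m} = \frac{1}{\left(14 + \left(-6\right)^{2}\right) - 932393} = \frac{1}{\left(14 + 36\right) - 932393} = \frac{1}{50 - 932393} = \frac{1}{-932343} = - \frac{1}{932343}$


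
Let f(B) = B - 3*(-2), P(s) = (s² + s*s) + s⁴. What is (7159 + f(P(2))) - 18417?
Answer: -11228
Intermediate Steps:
P(s) = s⁴ + 2*s² (P(s) = (s² + s²) + s⁴ = 2*s² + s⁴ = s⁴ + 2*s²)
f(B) = 6 + B (f(B) = B + 6 = 6 + B)
(7159 + f(P(2))) - 18417 = (7159 + (6 + 2²*(2 + 2²))) - 18417 = (7159 + (6 + 4*(2 + 4))) - 18417 = (7159 + (6 + 4*6)) - 18417 = (7159 + (6 + 24)) - 18417 = (7159 + 30) - 18417 = 7189 - 18417 = -11228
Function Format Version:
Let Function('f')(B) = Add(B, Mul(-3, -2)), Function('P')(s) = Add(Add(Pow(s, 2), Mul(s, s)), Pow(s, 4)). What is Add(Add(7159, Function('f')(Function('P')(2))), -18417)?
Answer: -11228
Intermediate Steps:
Function('P')(s) = Add(Pow(s, 4), Mul(2, Pow(s, 2))) (Function('P')(s) = Add(Add(Pow(s, 2), Pow(s, 2)), Pow(s, 4)) = Add(Mul(2, Pow(s, 2)), Pow(s, 4)) = Add(Pow(s, 4), Mul(2, Pow(s, 2))))
Function('f')(B) = Add(6, B) (Function('f')(B) = Add(B, 6) = Add(6, B))
Add(Add(7159, Function('f')(Function('P')(2))), -18417) = Add(Add(7159, Add(6, Mul(Pow(2, 2), Add(2, Pow(2, 2))))), -18417) = Add(Add(7159, Add(6, Mul(4, Add(2, 4)))), -18417) = Add(Add(7159, Add(6, Mul(4, 6))), -18417) = Add(Add(7159, Add(6, 24)), -18417) = Add(Add(7159, 30), -18417) = Add(7189, -18417) = -11228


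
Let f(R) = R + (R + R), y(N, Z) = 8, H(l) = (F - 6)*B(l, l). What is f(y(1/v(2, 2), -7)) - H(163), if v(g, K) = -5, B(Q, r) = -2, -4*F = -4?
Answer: 14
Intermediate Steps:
F = 1 (F = -¼*(-4) = 1)
H(l) = 10 (H(l) = (1 - 6)*(-2) = -5*(-2) = 10)
f(R) = 3*R (f(R) = R + 2*R = 3*R)
f(y(1/v(2, 2), -7)) - H(163) = 3*8 - 1*10 = 24 - 10 = 14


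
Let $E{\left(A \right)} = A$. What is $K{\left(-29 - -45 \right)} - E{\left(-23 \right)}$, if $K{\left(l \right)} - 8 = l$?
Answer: $47$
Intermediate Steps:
$K{\left(l \right)} = 8 + l$
$K{\left(-29 - -45 \right)} - E{\left(-23 \right)} = \left(8 - -16\right) - -23 = \left(8 + \left(-29 + 45\right)\right) + 23 = \left(8 + 16\right) + 23 = 24 + 23 = 47$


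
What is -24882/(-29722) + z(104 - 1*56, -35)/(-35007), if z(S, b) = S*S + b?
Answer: 5218214/6756351 ≈ 0.77234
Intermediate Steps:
z(S, b) = b + S² (z(S, b) = S² + b = b + S²)
-24882/(-29722) + z(104 - 1*56, -35)/(-35007) = -24882/(-29722) + (-35 + (104 - 1*56)²)/(-35007) = -24882*(-1/29722) + (-35 + (104 - 56)²)*(-1/35007) = 1131/1351 + (-35 + 48²)*(-1/35007) = 1131/1351 + (-35 + 2304)*(-1/35007) = 1131/1351 + 2269*(-1/35007) = 1131/1351 - 2269/35007 = 5218214/6756351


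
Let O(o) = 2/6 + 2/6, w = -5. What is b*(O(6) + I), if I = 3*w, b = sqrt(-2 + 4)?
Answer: -43*sqrt(2)/3 ≈ -20.270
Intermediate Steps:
O(o) = 2/3 (O(o) = 2*(1/6) + 2*(1/6) = 1/3 + 1/3 = 2/3)
b = sqrt(2) ≈ 1.4142
I = -15 (I = 3*(-5) = -15)
b*(O(6) + I) = sqrt(2)*(2/3 - 15) = sqrt(2)*(-43/3) = -43*sqrt(2)/3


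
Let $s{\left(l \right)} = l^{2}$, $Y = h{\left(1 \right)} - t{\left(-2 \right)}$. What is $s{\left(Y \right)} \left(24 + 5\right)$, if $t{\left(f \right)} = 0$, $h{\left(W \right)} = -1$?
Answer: $29$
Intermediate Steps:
$Y = -1$ ($Y = -1 - 0 = -1 + 0 = -1$)
$s{\left(Y \right)} \left(24 + 5\right) = \left(-1\right)^{2} \left(24 + 5\right) = 1 \cdot 29 = 29$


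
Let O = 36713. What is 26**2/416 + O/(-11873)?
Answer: -139355/94984 ≈ -1.4671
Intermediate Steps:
26**2/416 + O/(-11873) = 26**2/416 + 36713/(-11873) = 676*(1/416) + 36713*(-1/11873) = 13/8 - 36713/11873 = -139355/94984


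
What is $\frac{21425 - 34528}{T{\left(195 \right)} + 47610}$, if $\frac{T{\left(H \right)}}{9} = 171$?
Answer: $- \frac{13103}{49149} \approx -0.2666$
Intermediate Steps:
$T{\left(H \right)} = 1539$ ($T{\left(H \right)} = 9 \cdot 171 = 1539$)
$\frac{21425 - 34528}{T{\left(195 \right)} + 47610} = \frac{21425 - 34528}{1539 + 47610} = - \frac{13103}{49149}$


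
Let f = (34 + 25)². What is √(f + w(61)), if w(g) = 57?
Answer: √3538 ≈ 59.481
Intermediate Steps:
f = 3481 (f = 59² = 3481)
√(f + w(61)) = √(3481 + 57) = √3538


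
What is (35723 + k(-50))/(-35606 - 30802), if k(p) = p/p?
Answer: -2977/5534 ≈ -0.53795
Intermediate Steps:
k(p) = 1
(35723 + k(-50))/(-35606 - 30802) = (35723 + 1)/(-35606 - 30802) = 35724/(-66408) = 35724*(-1/66408) = -2977/5534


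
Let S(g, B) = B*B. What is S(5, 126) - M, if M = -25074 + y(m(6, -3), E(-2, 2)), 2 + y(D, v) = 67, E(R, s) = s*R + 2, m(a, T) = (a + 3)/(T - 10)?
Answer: 40885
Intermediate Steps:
m(a, T) = (3 + a)/(-10 + T)
E(R, s) = 2 + R*s (E(R, s) = R*s + 2 = 2 + R*s)
S(g, B) = B²
y(D, v) = 65 (y(D, v) = -2 + 67 = 65)
M = -25009 (M = -25074 + 65 = -25009)
S(5, 126) - M = 126² - 1*(-25009) = 15876 + 25009 = 40885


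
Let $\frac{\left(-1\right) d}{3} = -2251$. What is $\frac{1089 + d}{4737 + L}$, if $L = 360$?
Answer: $\frac{2614}{1699} \approx 1.5386$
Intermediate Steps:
$d = 6753$ ($d = \left(-3\right) \left(-2251\right) = 6753$)
$\frac{1089 + d}{4737 + L} = \frac{1089 + 6753}{4737 + 360} = \frac{7842}{5097} = 7842 \cdot \frac{1}{5097} = \frac{2614}{1699}$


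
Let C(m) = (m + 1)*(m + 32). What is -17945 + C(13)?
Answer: -17315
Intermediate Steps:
C(m) = (1 + m)*(32 + m)
-17945 + C(13) = -17945 + (32 + 13**2 + 33*13) = -17945 + (32 + 169 + 429) = -17945 + 630 = -17315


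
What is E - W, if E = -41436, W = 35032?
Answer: -76468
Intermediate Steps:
E - W = -41436 - 1*35032 = -41436 - 35032 = -76468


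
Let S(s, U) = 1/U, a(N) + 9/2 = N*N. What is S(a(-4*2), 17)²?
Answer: 1/289 ≈ 0.0034602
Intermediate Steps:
a(N) = -9/2 + N² (a(N) = -9/2 + N*N = -9/2 + N²)
S(a(-4*2), 17)² = (1/17)² = 1/289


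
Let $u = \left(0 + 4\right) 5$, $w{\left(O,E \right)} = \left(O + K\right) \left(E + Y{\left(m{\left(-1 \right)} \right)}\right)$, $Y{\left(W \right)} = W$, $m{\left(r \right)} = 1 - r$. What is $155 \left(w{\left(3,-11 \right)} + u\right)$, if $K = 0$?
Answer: $-1085$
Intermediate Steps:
$w{\left(O,E \right)} = O \left(2 + E\right)$ ($w{\left(O,E \right)} = \left(O + 0\right) \left(E + \left(1 - -1\right)\right) = O \left(E + \left(1 + 1\right)\right) = O \left(E + 2\right) = O \left(2 + E\right)$)
$u = 20$ ($u = 4 \cdot 5 = 20$)
$155 \left(w{\left(3,-11 \right)} + u\right) = 155 \left(3 \left(2 - 11\right) + 20\right) = 155 \left(3 \left(-9\right) + 20\right) = 155 \left(-27 + 20\right) = 155 \left(-7\right) = -1085$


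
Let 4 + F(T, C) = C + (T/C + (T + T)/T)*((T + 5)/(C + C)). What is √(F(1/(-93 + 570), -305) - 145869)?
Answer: I*√3093987117546067/145485 ≈ 382.33*I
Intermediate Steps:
F(T, C) = -4 + C + (2 + T/C)*(5 + T)/(2*C) (F(T, C) = -4 + (C + (T/C + (T + T)/T)*((T + 5)/(C + C))) = -4 + (C + (T/C + (2*T)/T)*((5 + T)/((2*C)))) = -4 + (C + (T/C + 2)*((5 + T)*(1/(2*C)))) = -4 + (C + (2 + T/C)*((5 + T)/(2*C))) = -4 + (C + (2 + T/C)*(5 + T)/(2*C)) = -4 + C + (2 + T/C)*(5 + T)/(2*C))
√(F(1/(-93 + 570), -305) - 145869) = √((½)*((5 + 1/(-93 + 570))/(-93 + 570) + 2*(-305)*(5 + 1/(-93 + 570)) + 2*(-305)²*(-4 - 305))/(-305)² - 145869) = √((½)*(1/93025)*((5 + 1/477)/477 + 2*(-305)*(5 + 1/477) + 2*93025*(-309)) - 145869) = √((½)*(1/93025)*((5 + 1/477)/477 + 2*(-305)*(5 + 1/477) - 57489450) - 145869) = √((½)*(1/93025)*((1/477)*(2386/477) + 2*(-305)*(2386/477) - 57489450) - 145869) = √((½)*(1/93025)*(2386/227529 - 1455460/477 - 57489450) - 145869) = √((½)*(1/93025)*(-13081211321084/227529) - 145869) = √(-6540605660542/21165885225 - 145869) = √(-3093987117546067/21165885225) = I*√3093987117546067/145485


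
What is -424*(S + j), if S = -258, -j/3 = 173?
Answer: 329448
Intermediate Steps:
j = -519 (j = -3*173 = -519)
-424*(S + j) = -424*(-258 - 519) = -424*(-777) = 329448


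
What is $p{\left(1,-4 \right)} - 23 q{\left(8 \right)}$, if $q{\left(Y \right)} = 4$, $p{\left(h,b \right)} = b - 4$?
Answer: $-100$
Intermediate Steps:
$p{\left(h,b \right)} = -4 + b$
$p{\left(1,-4 \right)} - 23 q{\left(8 \right)} = \left(-4 - 4\right) - 92 = -8 - 92 = -100$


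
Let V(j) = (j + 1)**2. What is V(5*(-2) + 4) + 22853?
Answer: 22878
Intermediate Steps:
V(j) = (1 + j)**2
V(5*(-2) + 4) + 22853 = (1 + (5*(-2) + 4))**2 + 22853 = (1 + (-10 + 4))**2 + 22853 = (1 - 6)**2 + 22853 = (-5)**2 + 22853 = 25 + 22853 = 22878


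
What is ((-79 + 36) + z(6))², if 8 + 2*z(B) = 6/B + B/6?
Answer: 2116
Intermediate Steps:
z(B) = -4 + 3/B + B/12 (z(B) = -4 + (6/B + B/6)/2 = -4 + (3/B + B/12) = -4 + 3/B + B/12)
((-79 + 36) + z(6))² = ((-79 + 36) + (-4 + 3/6 + (1/12)*6))² = (-43 + (-4 + 3*(⅙) + ½))² = (-43 + (-4 + ½ + ½))² = (-43 - 3)² = (-46)² = 2116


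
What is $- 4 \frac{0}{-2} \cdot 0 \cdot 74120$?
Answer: $0$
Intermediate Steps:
$- 4 \frac{0}{-2} \cdot 0 \cdot 74120 = - 4 \cdot 0 \left(- \frac{1}{2}\right) 0 \cdot 74120 = \left(-4\right) 0 \cdot 0 \cdot 74120 = 0 \cdot 0 \cdot 74120 = 0 \cdot 74120 = 0$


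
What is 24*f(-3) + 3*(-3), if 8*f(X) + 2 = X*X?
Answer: 12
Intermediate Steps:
f(X) = -1/4 + X**2/8 (f(X) = -1/4 + (X*X)/8 = -1/4 + X**2/8)
24*f(-3) + 3*(-3) = 24*(-1/4 + (1/8)*(-3)**2) + 3*(-3) = 24*(-1/4 + (1/8)*9) - 9 = 24*(-1/4 + 9/8) - 9 = 24*(7/8) - 9 = 21 - 9 = 12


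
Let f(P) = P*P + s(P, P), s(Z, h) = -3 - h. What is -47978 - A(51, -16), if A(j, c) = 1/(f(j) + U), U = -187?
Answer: -113228081/2360 ≈ -47978.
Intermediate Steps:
f(P) = -3 + P² - P (f(P) = P*P + (-3 - P) = P² + (-3 - P) = -3 + P² - P)
A(j, c) = 1/(-190 + j² - j) (A(j, c) = 1/((-3 + j² - j) - 187) = 1/(-190 + j² - j))
-47978 - A(51, -16) = -47978 - 1/(-190 + 51² - 1*51) = -47978 - 1/(-190 + 2601 - 51) = -47978 - 1/2360 = -113228081/2360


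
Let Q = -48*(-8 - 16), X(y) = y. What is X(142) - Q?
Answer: -1010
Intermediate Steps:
Q = 1152 (Q = -48*(-24) = 1152)
X(142) - Q = 142 - 1*1152 = 142 - 1152 = -1010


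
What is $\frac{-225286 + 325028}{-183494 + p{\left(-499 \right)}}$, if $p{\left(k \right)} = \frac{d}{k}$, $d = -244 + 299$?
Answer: $- \frac{49771258}{91563561} \approx -0.54357$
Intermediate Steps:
$d = 55$
$p{\left(k \right)} = \frac{55}{k}$
$\frac{-225286 + 325028}{-183494 + p{\left(-499 \right)}} = \frac{-225286 + 325028}{-183494 + \frac{55}{-499}} = \frac{99742}{-183494 + 55 \left(- \frac{1}{499}\right)} = \frac{99742}{-183494 - \frac{55}{499}} = \frac{99742}{- \frac{91563561}{499}} = 99742 \left(- \frac{499}{91563561}\right) = - \frac{49771258}{91563561}$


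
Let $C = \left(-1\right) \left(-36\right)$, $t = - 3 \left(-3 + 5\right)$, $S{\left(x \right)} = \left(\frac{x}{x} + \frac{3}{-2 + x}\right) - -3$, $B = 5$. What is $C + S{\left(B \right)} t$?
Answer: $6$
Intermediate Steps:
$S{\left(x \right)} = 4 + \frac{3}{-2 + x}$ ($S{\left(x \right)} = \left(1 + \frac{3}{-2 + x}\right) + 3 = 4 + \frac{3}{-2 + x}$)
$t = -6$ ($t = \left(-3\right) 2 = -6$)
$C = 36$
$C + S{\left(B \right)} t = 36 + \frac{-5 + 4 \cdot 5}{-2 + 5} \left(-6\right) = 36 + \frac{-5 + 20}{3} \left(-6\right) = 36 + \frac{1}{3} \cdot 15 \left(-6\right) = 36 + 5 \left(-6\right) = 36 - 30 = 6$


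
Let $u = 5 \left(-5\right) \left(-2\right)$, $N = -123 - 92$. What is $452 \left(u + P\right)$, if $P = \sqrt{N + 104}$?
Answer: $22600 + 452 i \sqrt{111} \approx 22600.0 + 4762.1 i$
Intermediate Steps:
$N = -215$
$P = i \sqrt{111}$ ($P = \sqrt{-215 + 104} = \sqrt{-111} = i \sqrt{111} \approx 10.536 i$)
$u = 50$ ($u = \left(-25\right) \left(-2\right) = 50$)
$452 \left(u + P\right) = 452 \left(50 + i \sqrt{111}\right) = 22600 + 452 i \sqrt{111}$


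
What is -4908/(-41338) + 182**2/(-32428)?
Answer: -13751401/15233053 ≈ -0.90273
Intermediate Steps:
-4908/(-41338) + 182**2/(-32428) = -4908*(-1/41338) + 33124*(-1/32428) = 2454/20669 - 8281/8107 = -13751401/15233053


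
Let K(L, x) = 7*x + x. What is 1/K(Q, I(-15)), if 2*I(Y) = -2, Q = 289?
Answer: -⅛ ≈ -0.12500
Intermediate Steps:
I(Y) = -1 (I(Y) = (½)*(-2) = -1)
K(L, x) = 8*x
1/K(Q, I(-15)) = 1/(8*(-1)) = 1/(-8) = -⅛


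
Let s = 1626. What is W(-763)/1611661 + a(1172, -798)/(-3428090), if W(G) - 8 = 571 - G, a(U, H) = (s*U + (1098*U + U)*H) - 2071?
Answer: 1653476507622903/5524918957490 ≈ 299.28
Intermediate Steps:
a(U, H) = -2071 + 1626*U + 1099*H*U (a(U, H) = (1626*U + (1098*U + U)*H) - 2071 = (1626*U + (1099*U)*H) - 2071 = (1626*U + 1099*H*U) - 2071 = -2071 + 1626*U + 1099*H*U)
W(G) = 579 - G (W(G) = 8 + (571 - G) = 579 - G)
W(-763)/1611661 + a(1172, -798)/(-3428090) = (579 - 1*(-763))/1611661 + (-2071 + 1626*1172 + 1099*(-798)*1172)/(-3428090) = (579 + 763)*(1/1611661) + (-2071 + 1905672 - 1027846344)*(-1/3428090) = 1342*(1/1611661) - 1025942743*(-1/3428090) = 1342/1611661 + 1025942743/3428090 = 1653476507622903/5524918957490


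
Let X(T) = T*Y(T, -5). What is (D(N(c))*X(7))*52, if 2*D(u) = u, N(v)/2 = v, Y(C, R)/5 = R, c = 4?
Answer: -36400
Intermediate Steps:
Y(C, R) = 5*R
N(v) = 2*v
D(u) = u/2
X(T) = -25*T (X(T) = T*(5*(-5)) = T*(-25) = -25*T)
(D(N(c))*X(7))*52 = (((2*4)/2)*(-25*7))*52 = (((½)*8)*(-175))*52 = (4*(-175))*52 = -700*52 = -36400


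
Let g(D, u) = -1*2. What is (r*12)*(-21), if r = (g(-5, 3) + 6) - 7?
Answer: 756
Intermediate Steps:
g(D, u) = -2
r = -3 (r = (-2 + 6) - 7 = 4 - 7 = -3)
(r*12)*(-21) = -3*12*(-21) = -36*(-21) = 756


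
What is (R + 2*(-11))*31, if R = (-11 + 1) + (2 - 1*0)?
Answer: -930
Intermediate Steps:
R = -8 (R = -10 + (2 + 0) = -10 + 2 = -8)
(R + 2*(-11))*31 = (-8 + 2*(-11))*31 = (-8 - 22)*31 = -30*31 = -930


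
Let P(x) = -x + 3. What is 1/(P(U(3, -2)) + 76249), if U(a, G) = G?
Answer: 1/76254 ≈ 1.3114e-5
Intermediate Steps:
P(x) = 3 - x
1/(P(U(3, -2)) + 76249) = 1/((3 - 1*(-2)) + 76249) = 1/((3 + 2) + 76249) = 1/(5 + 76249) = 1/76254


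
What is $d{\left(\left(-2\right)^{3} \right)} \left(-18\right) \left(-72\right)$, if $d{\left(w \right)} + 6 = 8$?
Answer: $2592$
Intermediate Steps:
$d{\left(w \right)} = 2$ ($d{\left(w \right)} = -6 + 8 = 2$)
$d{\left(\left(-2\right)^{3} \right)} \left(-18\right) \left(-72\right) = 2 \left(-18\right) \left(-72\right) = \left(-36\right) \left(-72\right) = 2592$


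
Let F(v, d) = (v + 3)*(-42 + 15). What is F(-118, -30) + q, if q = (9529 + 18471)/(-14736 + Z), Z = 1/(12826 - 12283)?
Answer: 24829909935/8001647 ≈ 3103.1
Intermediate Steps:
Z = 1/543 ≈ 0.0018416
F(v, d) = -81 - 27*v (F(v, d) = (3 + v)*(-27) = -81 - 27*v)
q = -15204000/8001647 (q = (9529 + 18471)/(-14736 + 1/543) = 28000/(-8001647/543) = 28000*(-543/8001647) = -15204000/8001647 ≈ -1.9001)
F(-118, -30) + q = (-81 - 27*(-118)) - 15204000/8001647 = (-81 + 3186) - 15204000/8001647 = 3105 - 15204000/8001647 = 24829909935/8001647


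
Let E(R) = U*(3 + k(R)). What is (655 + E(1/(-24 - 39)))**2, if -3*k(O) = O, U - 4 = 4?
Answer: 16470898921/35721 ≈ 4.6110e+5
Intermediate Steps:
U = 8 (U = 4 + 4 = 8)
k(O) = -O/3
E(R) = 24 - 8*R/3 (E(R) = 8*(3 - R/3) = 24 - 8*R/3)
(655 + E(1/(-24 - 39)))**2 = (655 + (24 - 8/(3*(-24 - 39))))**2 = (655 + (24 - 8/3/(-63)))**2 = (655 + (24 - 8/3*(-1/63)))**2 = (655 + (24 + 8/189))**2 = (655 + 4544/189)**2 = (128339/189)**2 = 16470898921/35721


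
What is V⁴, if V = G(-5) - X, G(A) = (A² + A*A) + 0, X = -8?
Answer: 11316496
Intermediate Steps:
G(A) = 2*A² (G(A) = (A² + A²) + 0 = 2*A² + 0 = 2*A²)
V = 58 (V = 2*(-5)² - 1*(-8) = 2*25 + 8 = 50 + 8 = 58)
V⁴ = 58⁴ = 11316496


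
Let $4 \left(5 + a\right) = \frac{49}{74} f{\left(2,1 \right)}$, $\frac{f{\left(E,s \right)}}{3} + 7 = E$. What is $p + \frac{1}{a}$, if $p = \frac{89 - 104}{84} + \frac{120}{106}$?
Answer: $\frac{2694961}{3287060} \approx 0.81987$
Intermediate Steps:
$f{\left(E,s \right)} = -21 + 3 E$
$a = - \frac{2215}{296}$ ($a = -5 + \frac{\frac{49}{74} \left(-21 + 3 \cdot 2\right)}{4} = -5 + \frac{49 \cdot \frac{1}{74} \left(-21 + 6\right)}{4} = -5 + \frac{\frac{49}{74} \left(-15\right)}{4} = -5 + \frac{1}{4} \left(- \frac{735}{74}\right) = -5 - \frac{735}{296} = - \frac{2215}{296} \approx -7.4831$)
$p = \frac{1415}{1484}$ ($p = \left(-15\right) \frac{1}{84} + 120 \cdot \frac{1}{106} = - \frac{5}{28} + \frac{60}{53} = \frac{1415}{1484} \approx 0.9535$)
$p + \frac{1}{a} = \frac{1415}{1484} + \frac{1}{- \frac{2215}{296}} = \frac{1415}{1484} - \frac{296}{2215} = \frac{2694961}{3287060}$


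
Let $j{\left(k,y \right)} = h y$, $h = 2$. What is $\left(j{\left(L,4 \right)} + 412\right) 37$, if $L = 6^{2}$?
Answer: $15540$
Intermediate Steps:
$L = 36$
$j{\left(k,y \right)} = 2 y$
$\left(j{\left(L,4 \right)} + 412\right) 37 = \left(2 \cdot 4 + 412\right) 37 = \left(8 + 412\right) 37 = 420 \cdot 37 = 15540$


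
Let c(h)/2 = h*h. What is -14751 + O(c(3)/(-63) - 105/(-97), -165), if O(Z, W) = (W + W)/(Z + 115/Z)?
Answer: -393266187633/26656198 ≈ -14753.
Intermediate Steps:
c(h) = 2*h**2 (c(h) = 2*(h*h) = 2*h**2)
O(Z, W) = 2*W/(Z + 115/Z) (O(Z, W) = (2*W)/(Z + 115/Z) = 2*W/(Z + 115/Z))
-14751 + O(c(3)/(-63) - 105/(-97), -165) = -14751 + 2*(-165)*((2*3**2)/(-63) - 105/(-97))/(115 + ((2*3**2)/(-63) - 105/(-97))**2) = -14751 + 2*(-165)*((2*9)*(-1/63) - 105*(-1/97))/(115 + ((2*9)*(-1/63) - 105*(-1/97))**2) = -14751 + 2*(-165)*(18*(-1/63) + 105/97)/(115 + (18*(-1/63) + 105/97)**2) = -14751 + 2*(-165)*(-2/7 + 105/97)/(115 + (-2/7 + 105/97)**2) = -14751 + 2*(-165)*(541/679)/(115 + (541/679)**2) = -14751 + 2*(-165)*(541/679)/(115 + 292681/461041) = -14751 + 2*(-165)*(541/679)/(53312396/461041) = -14751 + 2*(-165)*(541/679)*(461041/53312396) = -14751 - 60610935/26656198 = -393266187633/26656198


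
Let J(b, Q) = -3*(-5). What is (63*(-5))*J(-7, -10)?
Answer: -4725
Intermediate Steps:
J(b, Q) = 15
(63*(-5))*J(-7, -10) = (63*(-5))*15 = -315*15 = -4725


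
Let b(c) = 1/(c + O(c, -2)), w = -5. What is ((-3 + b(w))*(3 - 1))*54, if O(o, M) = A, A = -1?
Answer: -342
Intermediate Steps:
O(o, M) = -1
b(c) = 1/(-1 + c) (b(c) = 1/(c - 1) = 1/(-1 + c))
((-3 + b(w))*(3 - 1))*54 = ((-3 + 1/(-1 - 5))*(3 - 1))*54 = ((-3 + 1/(-6))*2)*54 = ((-3 - ⅙)*2)*54 = -19/6*2*54 = -19/3*54 = -342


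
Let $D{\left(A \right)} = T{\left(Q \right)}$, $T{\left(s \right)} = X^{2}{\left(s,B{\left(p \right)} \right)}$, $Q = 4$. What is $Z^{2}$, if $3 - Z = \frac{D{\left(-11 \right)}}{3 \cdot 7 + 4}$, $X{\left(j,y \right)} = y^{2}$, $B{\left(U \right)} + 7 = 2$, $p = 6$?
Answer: $484$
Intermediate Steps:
$B{\left(U \right)} = -5$ ($B{\left(U \right)} = -7 + 2 = -5$)
$T{\left(s \right)} = 625$ ($T{\left(s \right)} = \left(\left(-5\right)^{2}\right)^{2} = 25^{2} = 625$)
$D{\left(A \right)} = 625$
$Z = -22$ ($Z = 3 - \frac{625}{3 \cdot 7 + 4} = 3 - \frac{625}{21 + 4} = 3 - \frac{625}{25} = 3 - 625 \cdot \frac{1}{25} = 3 - 25 = -22$)
$Z^{2} = \left(-22\right)^{2} = 484$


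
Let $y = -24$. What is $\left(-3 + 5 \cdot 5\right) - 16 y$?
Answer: $406$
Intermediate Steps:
$\left(-3 + 5 \cdot 5\right) - 16 y = \left(-3 + 5 \cdot 5\right) - -384 = \left(-3 + 25\right) + 384 = 22 + 384 = 406$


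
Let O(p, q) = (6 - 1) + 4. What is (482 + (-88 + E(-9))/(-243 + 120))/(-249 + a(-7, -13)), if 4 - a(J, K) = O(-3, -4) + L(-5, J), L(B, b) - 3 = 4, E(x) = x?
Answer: -59383/32103 ≈ -1.8498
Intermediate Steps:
O(p, q) = 9 (O(p, q) = 5 + 4 = 9)
L(B, b) = 7 (L(B, b) = 3 + 4 = 7)
a(J, K) = -12 (a(J, K) = 4 - (9 + 7) = 4 - 1*16 = 4 - 16 = -12)
(482 + (-88 + E(-9))/(-243 + 120))/(-249 + a(-7, -13)) = (482 + (-88 - 9)/(-243 + 120))/(-249 - 12) = (482 - 97/(-123))/(-261) = (482 - 97*(-1/123))*(-1/261) = (482 + 97/123)*(-1/261) = (59383/123)*(-1/261) = -59383/32103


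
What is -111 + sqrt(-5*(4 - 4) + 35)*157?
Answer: -111 + 157*sqrt(35) ≈ 817.82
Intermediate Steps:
-111 + sqrt(-5*(4 - 4) + 35)*157 = -111 + sqrt(-5*0 + 35)*157 = -111 + sqrt(0 + 35)*157 = -111 + sqrt(35)*157 = -111 + 157*sqrt(35)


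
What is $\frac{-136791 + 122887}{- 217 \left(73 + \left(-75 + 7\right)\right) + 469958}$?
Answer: $- \frac{13904}{468873} \approx -0.029654$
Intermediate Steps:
$\frac{-136791 + 122887}{- 217 \left(73 + \left(-75 + 7\right)\right) + 469958} = - \frac{13904}{- 217 \left(73 - 68\right) + 469958} = - \frac{13904}{\left(-217\right) 5 + 469958} = - \frac{13904}{-1085 + 469958} = - \frac{13904}{468873}$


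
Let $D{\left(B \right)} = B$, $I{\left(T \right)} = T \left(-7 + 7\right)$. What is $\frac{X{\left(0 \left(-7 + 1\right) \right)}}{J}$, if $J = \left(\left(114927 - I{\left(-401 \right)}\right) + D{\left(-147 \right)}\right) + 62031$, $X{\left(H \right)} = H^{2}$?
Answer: $0$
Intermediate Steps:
$I{\left(T \right)} = 0$ ($I{\left(T \right)} = T 0 = 0$)
$J = 176811$ ($J = \left(\left(114927 - 0\right) - 147\right) + 62031 = \left(\left(114927 + 0\right) - 147\right) + 62031 = \left(114927 - 147\right) + 62031 = 114780 + 62031 = 176811$)
$\frac{X{\left(0 \left(-7 + 1\right) \right)}}{J} = \frac{\left(0 \left(-7 + 1\right)\right)^{2}}{176811} = \left(0 \left(-6\right)\right)^{2} \cdot \frac{1}{176811} = 0^{2} \cdot \frac{1}{176811} = 0 \cdot \frac{1}{176811} = 0$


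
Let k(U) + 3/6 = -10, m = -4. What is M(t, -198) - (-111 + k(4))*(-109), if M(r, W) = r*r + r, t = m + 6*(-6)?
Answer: -23367/2 ≈ -11684.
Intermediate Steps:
k(U) = -21/2 (k(U) = -½ - 10 = -21/2)
t = -40 (t = -4 + 6*(-6) = -4 - 36 = -40)
M(r, W) = r + r² (M(r, W) = r² + r = r + r²)
M(t, -198) - (-111 + k(4))*(-109) = -40*(1 - 40) - (-111 - 21/2)*(-109) = -40*(-39) - (-243)*(-109)/2 = 1560 - 1*26487/2 = 1560 - 26487/2 = -23367/2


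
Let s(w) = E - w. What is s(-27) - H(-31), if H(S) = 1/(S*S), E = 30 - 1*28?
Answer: 27868/961 ≈ 28.999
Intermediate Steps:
E = 2 (E = 30 - 28 = 2)
s(w) = 2 - w
H(S) = S⁻²
s(-27) - H(-31) = (2 - 1*(-27)) - 1/(-31)² = (2 + 27) - 1*1/961 = 29 - 1/961 = 27868/961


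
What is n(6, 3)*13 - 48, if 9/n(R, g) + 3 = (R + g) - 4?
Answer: 21/2 ≈ 10.500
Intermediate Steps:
n(R, g) = 9/(-7 + R + g) (n(R, g) = 9/(-3 + ((R + g) - 4)) = 9/(-3 + (-4 + R + g)) = 9/(-7 + R + g))
n(6, 3)*13 - 48 = (9/(-7 + 6 + 3))*13 - 48 = (9/2)*13 - 48 = 117/2 - 48 = 21/2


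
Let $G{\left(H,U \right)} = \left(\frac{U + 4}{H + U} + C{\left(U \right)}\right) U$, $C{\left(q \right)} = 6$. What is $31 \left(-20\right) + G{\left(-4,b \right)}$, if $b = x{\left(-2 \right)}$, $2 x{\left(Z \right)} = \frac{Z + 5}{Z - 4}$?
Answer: $- \frac{42247}{68} \approx -621.28$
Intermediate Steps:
$x{\left(Z \right)} = \frac{5 + Z}{2 \left(-4 + Z\right)}$ ($x{\left(Z \right)} = \frac{\left(Z + 5\right) \frac{1}{Z - 4}}{2} = \frac{\left(5 + Z\right) \frac{1}{-4 + Z}}{2} = \frac{\frac{1}{-4 + Z} \left(5 + Z\right)}{2} = \frac{5 + Z}{2 \left(-4 + Z\right)}$)
$b = - \frac{1}{4}$ ($b = \frac{5 - 2}{2 \left(-4 - 2\right)} = \frac{1}{2} \frac{1}{-6} \cdot 3 = \frac{1}{2} \left(- \frac{1}{6}\right) 3 = - \frac{1}{4} \approx -0.25$)
$G{\left(H,U \right)} = U \left(6 + \frac{4 + U}{H + U}\right)$ ($G{\left(H,U \right)} = \left(\frac{U + 4}{H + U} + 6\right) U = \left(\frac{4 + U}{H + U} + 6\right) U = \left(6 + \frac{4 + U}{H + U}\right) U = U \left(6 + \frac{4 + U}{H + U}\right)$)
$31 \left(-20\right) + G{\left(-4,b \right)} = 31 \left(-20\right) - \frac{4 + 6 \left(-4\right) + 7 \left(- \frac{1}{4}\right)}{4 \left(-4 - \frac{1}{4}\right)} = -620 - \frac{4 - 24 - \frac{7}{4}}{4 \left(- \frac{17}{4}\right)} = -620 - \left(- \frac{1}{17}\right) \left(- \frac{87}{4}\right) = -620 - \frac{87}{68} = - \frac{42247}{68}$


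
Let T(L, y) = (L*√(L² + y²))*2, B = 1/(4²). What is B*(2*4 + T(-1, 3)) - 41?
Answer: -81/2 - √10/8 ≈ -40.895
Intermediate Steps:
B = 1/16 ≈ 0.062500
T(L, y) = 2*L*√(L² + y²)
B*(2*4 + T(-1, 3)) - 41 = (2*4 + 2*(-1)*√((-1)² + 3²))/16 - 41 = (8 + 2*(-1)*√(1 + 9))/16 - 41 = (8 + 2*(-1)*√10)/16 - 41 = (8 - 2*√10)/16 - 41 = (½ - √10/8) - 41 = -81/2 - √10/8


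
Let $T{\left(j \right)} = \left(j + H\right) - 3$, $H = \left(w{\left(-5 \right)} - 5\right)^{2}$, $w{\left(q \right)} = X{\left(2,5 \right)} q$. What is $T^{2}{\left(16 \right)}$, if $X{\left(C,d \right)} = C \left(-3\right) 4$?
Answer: $175244644$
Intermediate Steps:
$X{\left(C,d \right)} = - 12 C$ ($X{\left(C,d \right)} = - 3 C 4 = - 12 C$)
$w{\left(q \right)} = - 24 q$ ($w{\left(q \right)} = \left(-12\right) 2 q = - 24 q$)
$H = 13225$ ($H = \left(\left(-24\right) \left(-5\right) - 5\right)^{2} = \left(120 - 5\right)^{2} = 115^{2} = 13225$)
$T{\left(j \right)} = 13222 + j$ ($T{\left(j \right)} = \left(j + 13225\right) - 3 = \left(13225 + j\right) - 3 = 13222 + j$)
$T^{2}{\left(16 \right)} = \left(13222 + 16\right)^{2} = 13238^{2} = 175244644$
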